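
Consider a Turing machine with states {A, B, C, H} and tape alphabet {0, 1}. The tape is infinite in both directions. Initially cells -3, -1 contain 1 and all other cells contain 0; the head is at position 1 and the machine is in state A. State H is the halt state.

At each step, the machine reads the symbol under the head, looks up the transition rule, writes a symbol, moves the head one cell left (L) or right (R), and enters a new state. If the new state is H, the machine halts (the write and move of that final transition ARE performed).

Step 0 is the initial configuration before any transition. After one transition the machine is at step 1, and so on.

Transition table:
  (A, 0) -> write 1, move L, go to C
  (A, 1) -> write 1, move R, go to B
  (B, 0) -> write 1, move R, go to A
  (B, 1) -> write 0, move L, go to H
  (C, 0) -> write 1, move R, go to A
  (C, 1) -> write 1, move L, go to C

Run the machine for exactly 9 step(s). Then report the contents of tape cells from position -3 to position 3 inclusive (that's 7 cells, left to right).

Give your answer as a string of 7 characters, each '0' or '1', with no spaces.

Answer: 1011111

Derivation:
Step 1: in state A at pos 1, read 0 -> (A,0)->write 1,move L,goto C. Now: state=C, head=0, tape[-4..2]=0101010 (head:     ^)
Step 2: in state C at pos 0, read 0 -> (C,0)->write 1,move R,goto A. Now: state=A, head=1, tape[-4..2]=0101110 (head:      ^)
Step 3: in state A at pos 1, read 1 -> (A,1)->write 1,move R,goto B. Now: state=B, head=2, tape[-4..3]=01011100 (head:       ^)
Step 4: in state B at pos 2, read 0 -> (B,0)->write 1,move R,goto A. Now: state=A, head=3, tape[-4..4]=010111100 (head:        ^)
Step 5: in state A at pos 3, read 0 -> (A,0)->write 1,move L,goto C. Now: state=C, head=2, tape[-4..4]=010111110 (head:       ^)
Step 6: in state C at pos 2, read 1 -> (C,1)->write 1,move L,goto C. Now: state=C, head=1, tape[-4..4]=010111110 (head:      ^)
Step 7: in state C at pos 1, read 1 -> (C,1)->write 1,move L,goto C. Now: state=C, head=0, tape[-4..4]=010111110 (head:     ^)
Step 8: in state C at pos 0, read 1 -> (C,1)->write 1,move L,goto C. Now: state=C, head=-1, tape[-4..4]=010111110 (head:    ^)
Step 9: in state C at pos -1, read 1 -> (C,1)->write 1,move L,goto C. Now: state=C, head=-2, tape[-4..4]=010111110 (head:   ^)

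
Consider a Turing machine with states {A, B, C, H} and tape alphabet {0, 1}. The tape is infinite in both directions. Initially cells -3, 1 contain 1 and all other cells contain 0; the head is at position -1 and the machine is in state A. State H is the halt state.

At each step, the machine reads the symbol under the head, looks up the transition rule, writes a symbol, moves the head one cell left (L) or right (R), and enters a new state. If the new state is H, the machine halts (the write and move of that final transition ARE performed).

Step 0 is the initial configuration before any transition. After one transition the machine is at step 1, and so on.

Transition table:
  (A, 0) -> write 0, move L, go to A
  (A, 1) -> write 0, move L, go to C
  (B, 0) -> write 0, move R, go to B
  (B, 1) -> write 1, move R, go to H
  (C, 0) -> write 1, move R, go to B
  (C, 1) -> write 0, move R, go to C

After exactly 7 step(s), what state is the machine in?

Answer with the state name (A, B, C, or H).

Step 1: in state A at pos -1, read 0 -> (A,0)->write 0,move L,goto A. Now: state=A, head=-2, tape[-4..2]=0100010 (head:   ^)
Step 2: in state A at pos -2, read 0 -> (A,0)->write 0,move L,goto A. Now: state=A, head=-3, tape[-4..2]=0100010 (head:  ^)
Step 3: in state A at pos -3, read 1 -> (A,1)->write 0,move L,goto C. Now: state=C, head=-4, tape[-5..2]=00000010 (head:  ^)
Step 4: in state C at pos -4, read 0 -> (C,0)->write 1,move R,goto B. Now: state=B, head=-3, tape[-5..2]=01000010 (head:   ^)
Step 5: in state B at pos -3, read 0 -> (B,0)->write 0,move R,goto B. Now: state=B, head=-2, tape[-5..2]=01000010 (head:    ^)
Step 6: in state B at pos -2, read 0 -> (B,0)->write 0,move R,goto B. Now: state=B, head=-1, tape[-5..2]=01000010 (head:     ^)
Step 7: in state B at pos -1, read 0 -> (B,0)->write 0,move R,goto B. Now: state=B, head=0, tape[-5..2]=01000010 (head:      ^)

Answer: B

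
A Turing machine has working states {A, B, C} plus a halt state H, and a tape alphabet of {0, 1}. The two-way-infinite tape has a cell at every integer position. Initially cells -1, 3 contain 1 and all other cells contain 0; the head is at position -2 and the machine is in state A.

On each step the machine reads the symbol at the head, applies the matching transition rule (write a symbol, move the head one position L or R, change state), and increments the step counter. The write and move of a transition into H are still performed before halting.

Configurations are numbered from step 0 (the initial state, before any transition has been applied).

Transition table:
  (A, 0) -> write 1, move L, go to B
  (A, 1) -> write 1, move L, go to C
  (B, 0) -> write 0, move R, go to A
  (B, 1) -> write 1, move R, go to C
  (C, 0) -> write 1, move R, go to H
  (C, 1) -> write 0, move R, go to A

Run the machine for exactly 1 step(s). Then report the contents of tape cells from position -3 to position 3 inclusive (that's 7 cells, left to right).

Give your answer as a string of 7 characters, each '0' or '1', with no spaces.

Answer: 0110001

Derivation:
Step 1: in state A at pos -2, read 0 -> (A,0)->write 1,move L,goto B. Now: state=B, head=-3, tape[-4..4]=001100010 (head:  ^)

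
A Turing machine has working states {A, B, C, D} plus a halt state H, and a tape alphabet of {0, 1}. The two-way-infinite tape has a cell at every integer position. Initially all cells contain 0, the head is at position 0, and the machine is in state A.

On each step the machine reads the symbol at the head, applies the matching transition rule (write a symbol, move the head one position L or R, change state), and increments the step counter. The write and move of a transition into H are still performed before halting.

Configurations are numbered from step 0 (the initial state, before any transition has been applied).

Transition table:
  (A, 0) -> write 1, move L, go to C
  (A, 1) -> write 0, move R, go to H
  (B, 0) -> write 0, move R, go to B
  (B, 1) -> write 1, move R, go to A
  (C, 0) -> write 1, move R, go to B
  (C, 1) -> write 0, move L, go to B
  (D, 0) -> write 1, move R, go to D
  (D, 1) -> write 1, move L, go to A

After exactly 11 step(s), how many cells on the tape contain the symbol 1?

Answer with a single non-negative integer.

Step 1: in state A at pos 0, read 0 -> (A,0)->write 1,move L,goto C. Now: state=C, head=-1, tape[-2..1]=0010 (head:  ^)
Step 2: in state C at pos -1, read 0 -> (C,0)->write 1,move R,goto B. Now: state=B, head=0, tape[-2..1]=0110 (head:   ^)
Step 3: in state B at pos 0, read 1 -> (B,1)->write 1,move R,goto A. Now: state=A, head=1, tape[-2..2]=01100 (head:    ^)
Step 4: in state A at pos 1, read 0 -> (A,0)->write 1,move L,goto C. Now: state=C, head=0, tape[-2..2]=01110 (head:   ^)
Step 5: in state C at pos 0, read 1 -> (C,1)->write 0,move L,goto B. Now: state=B, head=-1, tape[-2..2]=01010 (head:  ^)
Step 6: in state B at pos -1, read 1 -> (B,1)->write 1,move R,goto A. Now: state=A, head=0, tape[-2..2]=01010 (head:   ^)
Step 7: in state A at pos 0, read 0 -> (A,0)->write 1,move L,goto C. Now: state=C, head=-1, tape[-2..2]=01110 (head:  ^)
Step 8: in state C at pos -1, read 1 -> (C,1)->write 0,move L,goto B. Now: state=B, head=-2, tape[-3..2]=000110 (head:  ^)
Step 9: in state B at pos -2, read 0 -> (B,0)->write 0,move R,goto B. Now: state=B, head=-1, tape[-3..2]=000110 (head:   ^)
Step 10: in state B at pos -1, read 0 -> (B,0)->write 0,move R,goto B. Now: state=B, head=0, tape[-3..2]=000110 (head:    ^)
Step 11: in state B at pos 0, read 1 -> (B,1)->write 1,move R,goto A. Now: state=A, head=1, tape[-3..2]=000110 (head:     ^)
Cells containing 1 after step 11: {0, 1} -> 2 cell(s)

Answer: 2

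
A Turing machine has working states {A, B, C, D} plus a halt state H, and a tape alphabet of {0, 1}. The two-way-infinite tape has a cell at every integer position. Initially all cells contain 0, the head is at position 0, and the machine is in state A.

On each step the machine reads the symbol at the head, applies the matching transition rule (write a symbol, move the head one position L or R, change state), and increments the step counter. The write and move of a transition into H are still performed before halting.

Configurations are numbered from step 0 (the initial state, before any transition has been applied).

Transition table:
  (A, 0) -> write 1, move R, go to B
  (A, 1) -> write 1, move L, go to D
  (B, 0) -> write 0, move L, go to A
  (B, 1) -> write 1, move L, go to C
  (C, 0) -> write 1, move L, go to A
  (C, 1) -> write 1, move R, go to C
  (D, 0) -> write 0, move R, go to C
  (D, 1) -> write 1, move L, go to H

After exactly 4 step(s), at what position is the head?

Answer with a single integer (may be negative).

Answer: 0

Derivation:
Step 1: in state A at pos 0, read 0 -> (A,0)->write 1,move R,goto B. Now: state=B, head=1, tape[-1..2]=0100 (head:   ^)
Step 2: in state B at pos 1, read 0 -> (B,0)->write 0,move L,goto A. Now: state=A, head=0, tape[-1..2]=0100 (head:  ^)
Step 3: in state A at pos 0, read 1 -> (A,1)->write 1,move L,goto D. Now: state=D, head=-1, tape[-2..2]=00100 (head:  ^)
Step 4: in state D at pos -1, read 0 -> (D,0)->write 0,move R,goto C. Now: state=C, head=0, tape[-2..2]=00100 (head:   ^)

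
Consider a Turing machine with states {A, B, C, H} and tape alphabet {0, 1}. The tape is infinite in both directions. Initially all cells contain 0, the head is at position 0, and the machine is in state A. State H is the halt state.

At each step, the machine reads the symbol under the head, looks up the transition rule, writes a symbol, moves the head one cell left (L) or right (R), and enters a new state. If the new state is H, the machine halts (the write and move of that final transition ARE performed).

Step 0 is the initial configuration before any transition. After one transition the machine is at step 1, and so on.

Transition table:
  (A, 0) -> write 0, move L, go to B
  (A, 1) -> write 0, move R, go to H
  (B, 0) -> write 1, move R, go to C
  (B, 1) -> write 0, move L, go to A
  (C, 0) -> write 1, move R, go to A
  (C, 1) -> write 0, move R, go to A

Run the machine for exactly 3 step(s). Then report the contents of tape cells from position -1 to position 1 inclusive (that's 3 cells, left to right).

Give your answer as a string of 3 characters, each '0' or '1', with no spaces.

Answer: 110

Derivation:
Step 1: in state A at pos 0, read 0 -> (A,0)->write 0,move L,goto B. Now: state=B, head=-1, tape[-2..1]=0000 (head:  ^)
Step 2: in state B at pos -1, read 0 -> (B,0)->write 1,move R,goto C. Now: state=C, head=0, tape[-2..1]=0100 (head:   ^)
Step 3: in state C at pos 0, read 0 -> (C,0)->write 1,move R,goto A. Now: state=A, head=1, tape[-2..2]=01100 (head:    ^)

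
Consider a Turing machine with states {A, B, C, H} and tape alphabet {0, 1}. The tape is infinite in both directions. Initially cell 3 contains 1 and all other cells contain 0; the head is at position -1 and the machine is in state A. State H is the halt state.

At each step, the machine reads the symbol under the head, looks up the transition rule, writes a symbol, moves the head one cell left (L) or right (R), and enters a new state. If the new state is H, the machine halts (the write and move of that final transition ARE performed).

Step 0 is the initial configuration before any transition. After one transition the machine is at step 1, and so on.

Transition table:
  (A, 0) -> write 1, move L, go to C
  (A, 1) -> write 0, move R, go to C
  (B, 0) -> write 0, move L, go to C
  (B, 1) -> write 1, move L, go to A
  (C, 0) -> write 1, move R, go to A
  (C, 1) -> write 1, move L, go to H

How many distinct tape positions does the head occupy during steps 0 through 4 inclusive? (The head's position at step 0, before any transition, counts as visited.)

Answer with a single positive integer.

Step 1: in state A at pos -1, read 0 -> (A,0)->write 1,move L,goto C. Now: state=C, head=-2, tape[-3..4]=00100010 (head:  ^)
Step 2: in state C at pos -2, read 0 -> (C,0)->write 1,move R,goto A. Now: state=A, head=-1, tape[-3..4]=01100010 (head:   ^)
Step 3: in state A at pos -1, read 1 -> (A,1)->write 0,move R,goto C. Now: state=C, head=0, tape[-3..4]=01000010 (head:    ^)
Step 4: in state C at pos 0, read 0 -> (C,0)->write 1,move R,goto A. Now: state=A, head=1, tape[-3..4]=01010010 (head:     ^)
Head positions at steps 0..4: starting at -1, distinct positions visited = {-2, -1, 0, 1} -> 4 position(s)

Answer: 4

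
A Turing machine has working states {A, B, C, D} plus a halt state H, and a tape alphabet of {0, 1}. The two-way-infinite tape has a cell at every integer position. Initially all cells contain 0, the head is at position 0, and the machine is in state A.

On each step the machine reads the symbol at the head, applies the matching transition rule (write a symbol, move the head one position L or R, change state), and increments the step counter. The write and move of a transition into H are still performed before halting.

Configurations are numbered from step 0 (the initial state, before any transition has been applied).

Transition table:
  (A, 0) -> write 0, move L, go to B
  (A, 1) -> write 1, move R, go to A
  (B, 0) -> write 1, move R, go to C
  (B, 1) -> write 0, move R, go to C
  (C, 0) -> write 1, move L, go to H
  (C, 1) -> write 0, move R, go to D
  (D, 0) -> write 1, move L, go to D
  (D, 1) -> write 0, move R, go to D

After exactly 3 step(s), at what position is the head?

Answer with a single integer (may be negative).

Step 1: in state A at pos 0, read 0 -> (A,0)->write 0,move L,goto B. Now: state=B, head=-1, tape[-2..1]=0000 (head:  ^)
Step 2: in state B at pos -1, read 0 -> (B,0)->write 1,move R,goto C. Now: state=C, head=0, tape[-2..1]=0100 (head:   ^)
Step 3: in state C at pos 0, read 0 -> (C,0)->write 1,move L,goto H. Now: state=H, head=-1, tape[-2..1]=0110 (head:  ^)

Answer: -1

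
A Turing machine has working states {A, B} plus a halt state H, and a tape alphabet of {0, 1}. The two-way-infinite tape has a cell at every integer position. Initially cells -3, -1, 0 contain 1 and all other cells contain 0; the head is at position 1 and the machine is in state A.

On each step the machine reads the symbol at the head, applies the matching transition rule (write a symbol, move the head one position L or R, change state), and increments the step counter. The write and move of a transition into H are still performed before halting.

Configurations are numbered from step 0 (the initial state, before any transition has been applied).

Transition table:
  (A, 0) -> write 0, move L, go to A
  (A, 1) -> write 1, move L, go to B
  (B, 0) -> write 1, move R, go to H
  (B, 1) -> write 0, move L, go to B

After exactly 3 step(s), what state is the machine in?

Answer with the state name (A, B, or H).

Answer: B

Derivation:
Step 1: in state A at pos 1, read 0 -> (A,0)->write 0,move L,goto A. Now: state=A, head=0, tape[-4..2]=0101100 (head:     ^)
Step 2: in state A at pos 0, read 1 -> (A,1)->write 1,move L,goto B. Now: state=B, head=-1, tape[-4..2]=0101100 (head:    ^)
Step 3: in state B at pos -1, read 1 -> (B,1)->write 0,move L,goto B. Now: state=B, head=-2, tape[-4..2]=0100100 (head:   ^)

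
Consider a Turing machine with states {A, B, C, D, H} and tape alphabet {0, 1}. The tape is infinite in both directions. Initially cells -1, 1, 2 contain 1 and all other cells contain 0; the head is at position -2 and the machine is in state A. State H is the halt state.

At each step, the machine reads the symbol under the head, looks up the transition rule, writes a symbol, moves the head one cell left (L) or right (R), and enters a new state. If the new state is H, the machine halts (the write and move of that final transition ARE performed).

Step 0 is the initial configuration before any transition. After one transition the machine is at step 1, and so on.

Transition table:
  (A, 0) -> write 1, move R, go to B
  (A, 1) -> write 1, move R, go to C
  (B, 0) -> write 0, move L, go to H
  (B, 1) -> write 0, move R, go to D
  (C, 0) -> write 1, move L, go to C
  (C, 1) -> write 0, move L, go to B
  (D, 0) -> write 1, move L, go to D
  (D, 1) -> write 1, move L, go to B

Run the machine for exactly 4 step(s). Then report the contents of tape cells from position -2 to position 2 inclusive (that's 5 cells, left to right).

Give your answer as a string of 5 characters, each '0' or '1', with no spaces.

Step 1: in state A at pos -2, read 0 -> (A,0)->write 1,move R,goto B. Now: state=B, head=-1, tape[-3..3]=0110110 (head:   ^)
Step 2: in state B at pos -1, read 1 -> (B,1)->write 0,move R,goto D. Now: state=D, head=0, tape[-3..3]=0100110 (head:    ^)
Step 3: in state D at pos 0, read 0 -> (D,0)->write 1,move L,goto D. Now: state=D, head=-1, tape[-3..3]=0101110 (head:   ^)
Step 4: in state D at pos -1, read 0 -> (D,0)->write 1,move L,goto D. Now: state=D, head=-2, tape[-3..3]=0111110 (head:  ^)

Answer: 11111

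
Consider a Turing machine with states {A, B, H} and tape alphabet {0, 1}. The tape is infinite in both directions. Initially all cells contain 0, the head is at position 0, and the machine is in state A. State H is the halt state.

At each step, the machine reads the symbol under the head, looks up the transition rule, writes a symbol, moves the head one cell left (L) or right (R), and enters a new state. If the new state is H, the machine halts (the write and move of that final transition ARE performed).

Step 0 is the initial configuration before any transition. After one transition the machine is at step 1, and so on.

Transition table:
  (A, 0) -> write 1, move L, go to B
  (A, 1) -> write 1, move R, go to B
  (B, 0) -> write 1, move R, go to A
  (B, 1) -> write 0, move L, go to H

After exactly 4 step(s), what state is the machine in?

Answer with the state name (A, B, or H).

Answer: A

Derivation:
Step 1: in state A at pos 0, read 0 -> (A,0)->write 1,move L,goto B. Now: state=B, head=-1, tape[-2..1]=0010 (head:  ^)
Step 2: in state B at pos -1, read 0 -> (B,0)->write 1,move R,goto A. Now: state=A, head=0, tape[-2..1]=0110 (head:   ^)
Step 3: in state A at pos 0, read 1 -> (A,1)->write 1,move R,goto B. Now: state=B, head=1, tape[-2..2]=01100 (head:    ^)
Step 4: in state B at pos 1, read 0 -> (B,0)->write 1,move R,goto A. Now: state=A, head=2, tape[-2..3]=011100 (head:     ^)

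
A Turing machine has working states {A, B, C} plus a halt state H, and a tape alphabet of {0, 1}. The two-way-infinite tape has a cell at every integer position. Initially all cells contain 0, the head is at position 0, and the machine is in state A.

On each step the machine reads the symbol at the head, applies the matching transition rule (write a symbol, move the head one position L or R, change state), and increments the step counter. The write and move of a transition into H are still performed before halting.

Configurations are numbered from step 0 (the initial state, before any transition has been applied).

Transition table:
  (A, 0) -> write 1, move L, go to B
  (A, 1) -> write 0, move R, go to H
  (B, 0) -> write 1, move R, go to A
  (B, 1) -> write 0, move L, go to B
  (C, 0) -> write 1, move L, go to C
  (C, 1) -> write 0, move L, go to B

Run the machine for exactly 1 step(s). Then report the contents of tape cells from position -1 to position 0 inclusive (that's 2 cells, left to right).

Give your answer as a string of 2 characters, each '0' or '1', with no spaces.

Step 1: in state A at pos 0, read 0 -> (A,0)->write 1,move L,goto B. Now: state=B, head=-1, tape[-2..1]=0010 (head:  ^)

Answer: 01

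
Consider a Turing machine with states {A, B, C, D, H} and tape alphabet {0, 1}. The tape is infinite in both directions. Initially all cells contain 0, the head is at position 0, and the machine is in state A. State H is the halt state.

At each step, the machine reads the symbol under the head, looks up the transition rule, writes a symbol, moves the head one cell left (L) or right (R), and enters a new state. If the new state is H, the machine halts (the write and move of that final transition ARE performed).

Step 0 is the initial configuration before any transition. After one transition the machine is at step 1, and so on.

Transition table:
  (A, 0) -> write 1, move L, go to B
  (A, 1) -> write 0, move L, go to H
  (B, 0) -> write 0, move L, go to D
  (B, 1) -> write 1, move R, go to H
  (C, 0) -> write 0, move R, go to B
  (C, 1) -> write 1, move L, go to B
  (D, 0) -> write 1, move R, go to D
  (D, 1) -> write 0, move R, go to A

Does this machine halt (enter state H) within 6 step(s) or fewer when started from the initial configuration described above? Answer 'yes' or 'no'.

Step 1: in state A at pos 0, read 0 -> (A,0)->write 1,move L,goto B. Now: state=B, head=-1, tape[-2..1]=0010 (head:  ^)
Step 2: in state B at pos -1, read 0 -> (B,0)->write 0,move L,goto D. Now: state=D, head=-2, tape[-3..1]=00010 (head:  ^)
Step 3: in state D at pos -2, read 0 -> (D,0)->write 1,move R,goto D. Now: state=D, head=-1, tape[-3..1]=01010 (head:   ^)
Step 4: in state D at pos -1, read 0 -> (D,0)->write 1,move R,goto D. Now: state=D, head=0, tape[-3..1]=01110 (head:    ^)
Step 5: in state D at pos 0, read 1 -> (D,1)->write 0,move R,goto A. Now: state=A, head=1, tape[-3..2]=011000 (head:     ^)
Step 6: in state A at pos 1, read 0 -> (A,0)->write 1,move L,goto B. Now: state=B, head=0, tape[-3..2]=011010 (head:    ^)
After 6 step(s): state = B (not H) -> not halted within 6 -> no

Answer: no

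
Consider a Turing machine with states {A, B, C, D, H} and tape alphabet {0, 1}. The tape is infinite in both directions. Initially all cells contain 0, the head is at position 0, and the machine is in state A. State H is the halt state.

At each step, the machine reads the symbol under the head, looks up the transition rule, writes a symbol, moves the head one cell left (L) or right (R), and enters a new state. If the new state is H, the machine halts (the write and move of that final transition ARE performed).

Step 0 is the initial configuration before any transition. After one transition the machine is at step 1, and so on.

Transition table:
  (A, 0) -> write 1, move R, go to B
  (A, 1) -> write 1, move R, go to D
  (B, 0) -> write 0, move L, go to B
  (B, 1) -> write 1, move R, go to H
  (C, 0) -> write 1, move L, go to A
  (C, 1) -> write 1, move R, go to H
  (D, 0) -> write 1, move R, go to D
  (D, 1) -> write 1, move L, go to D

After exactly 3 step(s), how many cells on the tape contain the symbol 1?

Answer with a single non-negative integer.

Answer: 1

Derivation:
Step 1: in state A at pos 0, read 0 -> (A,0)->write 1,move R,goto B. Now: state=B, head=1, tape[-1..2]=0100 (head:   ^)
Step 2: in state B at pos 1, read 0 -> (B,0)->write 0,move L,goto B. Now: state=B, head=0, tape[-1..2]=0100 (head:  ^)
Step 3: in state B at pos 0, read 1 -> (B,1)->write 1,move R,goto H. Now: state=H, head=1, tape[-1..2]=0100 (head:   ^)
Cells containing 1 after step 3: {0} -> 1 cell(s)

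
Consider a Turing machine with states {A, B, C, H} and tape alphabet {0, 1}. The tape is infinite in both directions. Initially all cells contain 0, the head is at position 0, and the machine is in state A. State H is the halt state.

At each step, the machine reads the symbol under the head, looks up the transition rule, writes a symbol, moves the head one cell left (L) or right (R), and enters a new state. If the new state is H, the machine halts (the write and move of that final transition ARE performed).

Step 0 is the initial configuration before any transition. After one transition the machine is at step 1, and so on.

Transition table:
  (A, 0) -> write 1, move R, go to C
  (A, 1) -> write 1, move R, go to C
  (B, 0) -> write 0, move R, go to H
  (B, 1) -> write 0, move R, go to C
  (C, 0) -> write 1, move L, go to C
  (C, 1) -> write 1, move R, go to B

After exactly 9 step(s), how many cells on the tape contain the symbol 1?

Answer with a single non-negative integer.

Answer: 2

Derivation:
Step 1: in state A at pos 0, read 0 -> (A,0)->write 1,move R,goto C. Now: state=C, head=1, tape[-1..2]=0100 (head:   ^)
Step 2: in state C at pos 1, read 0 -> (C,0)->write 1,move L,goto C. Now: state=C, head=0, tape[-1..2]=0110 (head:  ^)
Step 3: in state C at pos 0, read 1 -> (C,1)->write 1,move R,goto B. Now: state=B, head=1, tape[-1..2]=0110 (head:   ^)
Step 4: in state B at pos 1, read 1 -> (B,1)->write 0,move R,goto C. Now: state=C, head=2, tape[-1..3]=01000 (head:    ^)
Step 5: in state C at pos 2, read 0 -> (C,0)->write 1,move L,goto C. Now: state=C, head=1, tape[-1..3]=01010 (head:   ^)
Step 6: in state C at pos 1, read 0 -> (C,0)->write 1,move L,goto C. Now: state=C, head=0, tape[-1..3]=01110 (head:  ^)
Step 7: in state C at pos 0, read 1 -> (C,1)->write 1,move R,goto B. Now: state=B, head=1, tape[-1..3]=01110 (head:   ^)
Step 8: in state B at pos 1, read 1 -> (B,1)->write 0,move R,goto C. Now: state=C, head=2, tape[-1..3]=01010 (head:    ^)
Step 9: in state C at pos 2, read 1 -> (C,1)->write 1,move R,goto B. Now: state=B, head=3, tape[-1..4]=010100 (head:     ^)
Cells containing 1 after step 9: {0, 2} -> 2 cell(s)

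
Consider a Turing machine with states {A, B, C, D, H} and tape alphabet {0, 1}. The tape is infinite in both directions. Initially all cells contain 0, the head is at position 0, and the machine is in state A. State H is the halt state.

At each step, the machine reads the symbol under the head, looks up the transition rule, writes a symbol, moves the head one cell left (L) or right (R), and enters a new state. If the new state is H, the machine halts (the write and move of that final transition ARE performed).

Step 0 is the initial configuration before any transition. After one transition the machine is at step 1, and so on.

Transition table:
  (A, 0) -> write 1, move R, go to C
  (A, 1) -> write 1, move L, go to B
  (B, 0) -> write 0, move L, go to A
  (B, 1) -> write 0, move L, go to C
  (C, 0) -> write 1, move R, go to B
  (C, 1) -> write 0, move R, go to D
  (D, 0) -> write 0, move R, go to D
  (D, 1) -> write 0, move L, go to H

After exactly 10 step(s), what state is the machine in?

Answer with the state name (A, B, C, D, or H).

Step 1: in state A at pos 0, read 0 -> (A,0)->write 1,move R,goto C. Now: state=C, head=1, tape[-1..2]=0100 (head:   ^)
Step 2: in state C at pos 1, read 0 -> (C,0)->write 1,move R,goto B. Now: state=B, head=2, tape[-1..3]=01100 (head:    ^)
Step 3: in state B at pos 2, read 0 -> (B,0)->write 0,move L,goto A. Now: state=A, head=1, tape[-1..3]=01100 (head:   ^)
Step 4: in state A at pos 1, read 1 -> (A,1)->write 1,move L,goto B. Now: state=B, head=0, tape[-1..3]=01100 (head:  ^)
Step 5: in state B at pos 0, read 1 -> (B,1)->write 0,move L,goto C. Now: state=C, head=-1, tape[-2..3]=000100 (head:  ^)
Step 6: in state C at pos -1, read 0 -> (C,0)->write 1,move R,goto B. Now: state=B, head=0, tape[-2..3]=010100 (head:   ^)
Step 7: in state B at pos 0, read 0 -> (B,0)->write 0,move L,goto A. Now: state=A, head=-1, tape[-2..3]=010100 (head:  ^)
Step 8: in state A at pos -1, read 1 -> (A,1)->write 1,move L,goto B. Now: state=B, head=-2, tape[-3..3]=0010100 (head:  ^)
Step 9: in state B at pos -2, read 0 -> (B,0)->write 0,move L,goto A. Now: state=A, head=-3, tape[-4..3]=00010100 (head:  ^)
Step 10: in state A at pos -3, read 0 -> (A,0)->write 1,move R,goto C. Now: state=C, head=-2, tape[-4..3]=01010100 (head:   ^)

Answer: C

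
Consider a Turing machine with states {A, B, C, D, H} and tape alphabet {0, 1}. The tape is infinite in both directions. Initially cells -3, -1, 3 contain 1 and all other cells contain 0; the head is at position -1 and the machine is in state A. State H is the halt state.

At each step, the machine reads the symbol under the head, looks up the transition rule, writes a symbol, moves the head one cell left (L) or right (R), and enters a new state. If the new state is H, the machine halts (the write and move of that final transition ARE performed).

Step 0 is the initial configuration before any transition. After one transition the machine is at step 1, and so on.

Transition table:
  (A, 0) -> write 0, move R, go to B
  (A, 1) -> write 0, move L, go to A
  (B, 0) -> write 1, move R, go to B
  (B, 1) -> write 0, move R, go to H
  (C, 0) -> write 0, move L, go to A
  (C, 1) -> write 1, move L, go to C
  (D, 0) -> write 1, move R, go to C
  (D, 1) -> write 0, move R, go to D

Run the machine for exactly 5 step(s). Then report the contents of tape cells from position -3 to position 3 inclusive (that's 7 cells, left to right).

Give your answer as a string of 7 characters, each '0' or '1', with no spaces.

Step 1: in state A at pos -1, read 1 -> (A,1)->write 0,move L,goto A. Now: state=A, head=-2, tape[-4..4]=010000010 (head:   ^)
Step 2: in state A at pos -2, read 0 -> (A,0)->write 0,move R,goto B. Now: state=B, head=-1, tape[-4..4]=010000010 (head:    ^)
Step 3: in state B at pos -1, read 0 -> (B,0)->write 1,move R,goto B. Now: state=B, head=0, tape[-4..4]=010100010 (head:     ^)
Step 4: in state B at pos 0, read 0 -> (B,0)->write 1,move R,goto B. Now: state=B, head=1, tape[-4..4]=010110010 (head:      ^)
Step 5: in state B at pos 1, read 0 -> (B,0)->write 1,move R,goto B. Now: state=B, head=2, tape[-4..4]=010111010 (head:       ^)

Answer: 1011101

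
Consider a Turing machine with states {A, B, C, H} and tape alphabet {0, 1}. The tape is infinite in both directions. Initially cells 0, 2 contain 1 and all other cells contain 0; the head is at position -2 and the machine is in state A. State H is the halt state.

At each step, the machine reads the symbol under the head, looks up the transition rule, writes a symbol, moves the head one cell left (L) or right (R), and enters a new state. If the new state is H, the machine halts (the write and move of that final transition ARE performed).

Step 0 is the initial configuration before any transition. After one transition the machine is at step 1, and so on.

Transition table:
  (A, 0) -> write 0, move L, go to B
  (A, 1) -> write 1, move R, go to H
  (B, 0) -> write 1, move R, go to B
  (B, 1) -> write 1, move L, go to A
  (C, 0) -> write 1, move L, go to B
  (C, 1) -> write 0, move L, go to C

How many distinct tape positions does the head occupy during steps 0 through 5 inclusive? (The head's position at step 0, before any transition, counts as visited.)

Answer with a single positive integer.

Answer: 4

Derivation:
Step 1: in state A at pos -2, read 0 -> (A,0)->write 0,move L,goto B. Now: state=B, head=-3, tape[-4..3]=00001010 (head:  ^)
Step 2: in state B at pos -3, read 0 -> (B,0)->write 1,move R,goto B. Now: state=B, head=-2, tape[-4..3]=01001010 (head:   ^)
Step 3: in state B at pos -2, read 0 -> (B,0)->write 1,move R,goto B. Now: state=B, head=-1, tape[-4..3]=01101010 (head:    ^)
Step 4: in state B at pos -1, read 0 -> (B,0)->write 1,move R,goto B. Now: state=B, head=0, tape[-4..3]=01111010 (head:     ^)
Step 5: in state B at pos 0, read 1 -> (B,1)->write 1,move L,goto A. Now: state=A, head=-1, tape[-4..3]=01111010 (head:    ^)
Head positions at steps 0..5: starting at -2, distinct positions visited = {-3, -2, -1, 0} -> 4 position(s)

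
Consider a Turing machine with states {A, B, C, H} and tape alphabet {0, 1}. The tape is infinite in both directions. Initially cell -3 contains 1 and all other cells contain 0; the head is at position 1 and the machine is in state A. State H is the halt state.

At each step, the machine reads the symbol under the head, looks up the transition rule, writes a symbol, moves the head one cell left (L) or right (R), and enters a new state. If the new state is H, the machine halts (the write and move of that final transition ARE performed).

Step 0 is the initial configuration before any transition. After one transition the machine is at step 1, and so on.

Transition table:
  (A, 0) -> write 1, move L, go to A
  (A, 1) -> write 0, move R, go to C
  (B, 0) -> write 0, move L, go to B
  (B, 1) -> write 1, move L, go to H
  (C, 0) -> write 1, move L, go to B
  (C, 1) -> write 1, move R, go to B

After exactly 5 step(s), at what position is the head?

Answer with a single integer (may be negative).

Step 1: in state A at pos 1, read 0 -> (A,0)->write 1,move L,goto A. Now: state=A, head=0, tape[-4..2]=0100010 (head:     ^)
Step 2: in state A at pos 0, read 0 -> (A,0)->write 1,move L,goto A. Now: state=A, head=-1, tape[-4..2]=0100110 (head:    ^)
Step 3: in state A at pos -1, read 0 -> (A,0)->write 1,move L,goto A. Now: state=A, head=-2, tape[-4..2]=0101110 (head:   ^)
Step 4: in state A at pos -2, read 0 -> (A,0)->write 1,move L,goto A. Now: state=A, head=-3, tape[-4..2]=0111110 (head:  ^)
Step 5: in state A at pos -3, read 1 -> (A,1)->write 0,move R,goto C. Now: state=C, head=-2, tape[-4..2]=0011110 (head:   ^)

Answer: -2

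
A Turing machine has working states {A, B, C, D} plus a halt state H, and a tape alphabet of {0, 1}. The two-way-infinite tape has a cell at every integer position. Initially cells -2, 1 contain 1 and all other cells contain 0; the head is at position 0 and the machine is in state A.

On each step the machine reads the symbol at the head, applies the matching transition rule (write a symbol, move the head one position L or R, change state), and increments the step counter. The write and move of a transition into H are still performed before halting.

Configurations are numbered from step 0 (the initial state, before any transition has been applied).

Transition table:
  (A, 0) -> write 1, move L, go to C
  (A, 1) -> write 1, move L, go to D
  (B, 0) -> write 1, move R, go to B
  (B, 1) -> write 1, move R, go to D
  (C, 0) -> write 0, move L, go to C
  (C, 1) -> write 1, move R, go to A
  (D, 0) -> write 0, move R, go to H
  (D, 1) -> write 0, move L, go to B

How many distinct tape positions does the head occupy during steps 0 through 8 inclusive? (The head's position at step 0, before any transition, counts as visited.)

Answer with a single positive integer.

Answer: 4

Derivation:
Step 1: in state A at pos 0, read 0 -> (A,0)->write 1,move L,goto C. Now: state=C, head=-1, tape[-3..2]=010110 (head:   ^)
Step 2: in state C at pos -1, read 0 -> (C,0)->write 0,move L,goto C. Now: state=C, head=-2, tape[-3..2]=010110 (head:  ^)
Step 3: in state C at pos -2, read 1 -> (C,1)->write 1,move R,goto A. Now: state=A, head=-1, tape[-3..2]=010110 (head:   ^)
Step 4: in state A at pos -1, read 0 -> (A,0)->write 1,move L,goto C. Now: state=C, head=-2, tape[-3..2]=011110 (head:  ^)
Step 5: in state C at pos -2, read 1 -> (C,1)->write 1,move R,goto A. Now: state=A, head=-1, tape[-3..2]=011110 (head:   ^)
Step 6: in state A at pos -1, read 1 -> (A,1)->write 1,move L,goto D. Now: state=D, head=-2, tape[-3..2]=011110 (head:  ^)
Step 7: in state D at pos -2, read 1 -> (D,1)->write 0,move L,goto B. Now: state=B, head=-3, tape[-4..2]=0001110 (head:  ^)
Step 8: in state B at pos -3, read 0 -> (B,0)->write 1,move R,goto B. Now: state=B, head=-2, tape[-4..2]=0101110 (head:   ^)
Head positions at steps 0..8: starting at 0, distinct positions visited = {-3, -2, -1, 0} -> 4 position(s)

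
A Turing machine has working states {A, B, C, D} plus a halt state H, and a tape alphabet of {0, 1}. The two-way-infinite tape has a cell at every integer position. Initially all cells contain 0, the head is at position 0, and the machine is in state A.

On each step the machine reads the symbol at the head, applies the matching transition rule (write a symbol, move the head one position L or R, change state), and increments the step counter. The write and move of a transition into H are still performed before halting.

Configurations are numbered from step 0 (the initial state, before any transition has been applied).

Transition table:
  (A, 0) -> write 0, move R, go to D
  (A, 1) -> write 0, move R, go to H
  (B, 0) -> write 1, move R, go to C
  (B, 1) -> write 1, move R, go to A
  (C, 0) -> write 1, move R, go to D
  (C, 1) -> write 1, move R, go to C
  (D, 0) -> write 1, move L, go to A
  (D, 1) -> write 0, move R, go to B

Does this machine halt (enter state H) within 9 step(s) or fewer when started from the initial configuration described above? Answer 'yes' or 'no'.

Step 1: in state A at pos 0, read 0 -> (A,0)->write 0,move R,goto D. Now: state=D, head=1, tape[-1..2]=0000 (head:   ^)
Step 2: in state D at pos 1, read 0 -> (D,0)->write 1,move L,goto A. Now: state=A, head=0, tape[-1..2]=0010 (head:  ^)
Step 3: in state A at pos 0, read 0 -> (A,0)->write 0,move R,goto D. Now: state=D, head=1, tape[-1..2]=0010 (head:   ^)
Step 4: in state D at pos 1, read 1 -> (D,1)->write 0,move R,goto B. Now: state=B, head=2, tape[-1..3]=00000 (head:    ^)
Step 5: in state B at pos 2, read 0 -> (B,0)->write 1,move R,goto C. Now: state=C, head=3, tape[-1..4]=000100 (head:     ^)
Step 6: in state C at pos 3, read 0 -> (C,0)->write 1,move R,goto D. Now: state=D, head=4, tape[-1..5]=0001100 (head:      ^)
Step 7: in state D at pos 4, read 0 -> (D,0)->write 1,move L,goto A. Now: state=A, head=3, tape[-1..5]=0001110 (head:     ^)
Step 8: in state A at pos 3, read 1 -> (A,1)->write 0,move R,goto H. Now: state=H, head=4, tape[-1..5]=0001010 (head:      ^)
State H reached at step 8; 8 <= 9 -> yes

Answer: yes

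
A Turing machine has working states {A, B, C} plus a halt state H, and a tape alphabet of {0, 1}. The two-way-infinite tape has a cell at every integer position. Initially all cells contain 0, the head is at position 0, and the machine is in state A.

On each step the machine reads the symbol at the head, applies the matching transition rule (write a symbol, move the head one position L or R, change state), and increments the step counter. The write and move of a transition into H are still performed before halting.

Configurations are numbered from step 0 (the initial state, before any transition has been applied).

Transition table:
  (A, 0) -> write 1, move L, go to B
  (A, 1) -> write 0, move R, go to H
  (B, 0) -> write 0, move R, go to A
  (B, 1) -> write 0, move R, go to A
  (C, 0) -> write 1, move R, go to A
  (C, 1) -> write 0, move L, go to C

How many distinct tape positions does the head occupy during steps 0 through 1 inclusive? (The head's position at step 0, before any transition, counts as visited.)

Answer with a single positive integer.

Step 1: in state A at pos 0, read 0 -> (A,0)->write 1,move L,goto B. Now: state=B, head=-1, tape[-2..1]=0010 (head:  ^)
Head positions at steps 0..1: starting at 0, distinct positions visited = {-1, 0} -> 2 position(s)

Answer: 2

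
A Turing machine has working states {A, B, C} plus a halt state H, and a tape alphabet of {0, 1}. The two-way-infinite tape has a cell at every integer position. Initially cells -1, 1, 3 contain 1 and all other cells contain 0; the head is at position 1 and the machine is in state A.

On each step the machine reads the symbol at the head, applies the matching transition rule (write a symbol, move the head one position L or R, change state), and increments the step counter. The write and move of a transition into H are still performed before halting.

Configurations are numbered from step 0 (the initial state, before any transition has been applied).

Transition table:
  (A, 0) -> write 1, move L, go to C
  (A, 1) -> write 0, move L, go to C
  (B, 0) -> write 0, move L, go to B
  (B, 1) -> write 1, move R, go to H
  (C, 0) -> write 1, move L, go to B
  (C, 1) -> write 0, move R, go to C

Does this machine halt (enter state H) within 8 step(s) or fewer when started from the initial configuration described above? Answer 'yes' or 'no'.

Step 1: in state A at pos 1, read 1 -> (A,1)->write 0,move L,goto C. Now: state=C, head=0, tape[-2..4]=0100010 (head:   ^)
Step 2: in state C at pos 0, read 0 -> (C,0)->write 1,move L,goto B. Now: state=B, head=-1, tape[-2..4]=0110010 (head:  ^)
Step 3: in state B at pos -1, read 1 -> (B,1)->write 1,move R,goto H. Now: state=H, head=0, tape[-2..4]=0110010 (head:   ^)
State H reached at step 3; 3 <= 8 -> yes

Answer: yes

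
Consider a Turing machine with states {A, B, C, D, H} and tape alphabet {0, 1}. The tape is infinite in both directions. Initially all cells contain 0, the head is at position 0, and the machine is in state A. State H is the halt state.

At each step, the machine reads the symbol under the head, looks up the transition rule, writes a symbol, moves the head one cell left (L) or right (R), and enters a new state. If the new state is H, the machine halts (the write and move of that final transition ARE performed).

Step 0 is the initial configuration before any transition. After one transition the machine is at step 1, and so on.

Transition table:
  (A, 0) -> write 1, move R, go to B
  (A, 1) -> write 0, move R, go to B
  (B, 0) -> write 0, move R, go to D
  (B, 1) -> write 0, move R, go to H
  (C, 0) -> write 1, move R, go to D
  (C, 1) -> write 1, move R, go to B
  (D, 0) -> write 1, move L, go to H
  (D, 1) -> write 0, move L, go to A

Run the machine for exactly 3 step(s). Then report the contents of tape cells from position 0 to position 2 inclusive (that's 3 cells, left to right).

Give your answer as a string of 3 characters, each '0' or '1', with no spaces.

Step 1: in state A at pos 0, read 0 -> (A,0)->write 1,move R,goto B. Now: state=B, head=1, tape[-1..2]=0100 (head:   ^)
Step 2: in state B at pos 1, read 0 -> (B,0)->write 0,move R,goto D. Now: state=D, head=2, tape[-1..3]=01000 (head:    ^)
Step 3: in state D at pos 2, read 0 -> (D,0)->write 1,move L,goto H. Now: state=H, head=1, tape[-1..3]=01010 (head:   ^)

Answer: 101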